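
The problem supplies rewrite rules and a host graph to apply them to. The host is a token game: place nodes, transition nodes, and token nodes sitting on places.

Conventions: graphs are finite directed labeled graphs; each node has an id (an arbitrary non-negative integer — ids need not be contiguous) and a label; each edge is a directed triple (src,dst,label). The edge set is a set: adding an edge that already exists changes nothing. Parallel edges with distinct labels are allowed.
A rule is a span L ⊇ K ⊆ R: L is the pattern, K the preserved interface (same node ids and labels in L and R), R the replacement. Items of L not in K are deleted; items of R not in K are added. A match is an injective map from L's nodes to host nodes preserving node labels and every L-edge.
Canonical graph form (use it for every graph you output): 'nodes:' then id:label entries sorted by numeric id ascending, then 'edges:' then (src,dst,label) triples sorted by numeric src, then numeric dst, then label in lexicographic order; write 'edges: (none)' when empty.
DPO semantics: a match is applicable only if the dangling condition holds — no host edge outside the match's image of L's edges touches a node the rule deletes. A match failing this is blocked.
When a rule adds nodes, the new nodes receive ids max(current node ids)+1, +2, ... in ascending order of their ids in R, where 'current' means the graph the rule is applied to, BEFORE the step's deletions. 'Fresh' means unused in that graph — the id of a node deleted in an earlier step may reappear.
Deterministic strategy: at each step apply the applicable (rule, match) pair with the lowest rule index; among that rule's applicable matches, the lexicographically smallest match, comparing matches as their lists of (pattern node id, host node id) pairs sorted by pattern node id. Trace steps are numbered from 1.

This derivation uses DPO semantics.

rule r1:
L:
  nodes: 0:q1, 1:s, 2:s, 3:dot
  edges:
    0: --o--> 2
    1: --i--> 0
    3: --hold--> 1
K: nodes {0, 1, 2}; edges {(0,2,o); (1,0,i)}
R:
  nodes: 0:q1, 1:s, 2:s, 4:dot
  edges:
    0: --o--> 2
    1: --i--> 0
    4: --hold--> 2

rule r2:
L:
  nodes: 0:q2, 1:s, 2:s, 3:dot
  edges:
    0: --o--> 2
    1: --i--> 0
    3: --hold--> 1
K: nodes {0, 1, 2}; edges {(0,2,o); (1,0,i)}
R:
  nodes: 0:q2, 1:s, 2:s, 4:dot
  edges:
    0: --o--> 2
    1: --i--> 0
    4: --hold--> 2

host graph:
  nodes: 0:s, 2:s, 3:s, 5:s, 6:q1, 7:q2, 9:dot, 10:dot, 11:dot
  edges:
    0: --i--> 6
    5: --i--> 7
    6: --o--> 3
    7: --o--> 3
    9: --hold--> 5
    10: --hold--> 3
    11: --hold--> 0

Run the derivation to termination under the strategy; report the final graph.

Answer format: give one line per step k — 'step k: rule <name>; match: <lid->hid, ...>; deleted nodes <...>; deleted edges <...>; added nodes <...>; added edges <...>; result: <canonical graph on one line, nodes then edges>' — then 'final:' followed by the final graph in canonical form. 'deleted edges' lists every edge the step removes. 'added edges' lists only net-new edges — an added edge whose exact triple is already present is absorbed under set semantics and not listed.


step 1: rule r1; match: 0->6, 1->0, 2->3, 3->11; deleted nodes 11; deleted edges (11,0,hold); added nodes 12; added edges (12,3,hold); result: nodes: 0:s, 2:s, 3:s, 5:s, 6:q1, 7:q2, 9:dot, 10:dot, 12:dot edges: (0,6,i); (5,7,i); (6,3,o); (7,3,o); (9,5,hold); (10,3,hold); (12,3,hold)
step 2: rule r2; match: 0->7, 1->5, 2->3, 3->9; deleted nodes 9; deleted edges (9,5,hold); added nodes 13; added edges (13,3,hold); result: nodes: 0:s, 2:s, 3:s, 5:s, 6:q1, 7:q2, 10:dot, 12:dot, 13:dot edges: (0,6,i); (5,7,i); (6,3,o); (7,3,o); (10,3,hold); (12,3,hold); (13,3,hold)
final:
nodes: 0:s, 2:s, 3:s, 5:s, 6:q1, 7:q2, 10:dot, 12:dot, 13:dot
edges: (0,6,i); (5,7,i); (6,3,o); (7,3,o); (10,3,hold); (12,3,hold); (13,3,hold)


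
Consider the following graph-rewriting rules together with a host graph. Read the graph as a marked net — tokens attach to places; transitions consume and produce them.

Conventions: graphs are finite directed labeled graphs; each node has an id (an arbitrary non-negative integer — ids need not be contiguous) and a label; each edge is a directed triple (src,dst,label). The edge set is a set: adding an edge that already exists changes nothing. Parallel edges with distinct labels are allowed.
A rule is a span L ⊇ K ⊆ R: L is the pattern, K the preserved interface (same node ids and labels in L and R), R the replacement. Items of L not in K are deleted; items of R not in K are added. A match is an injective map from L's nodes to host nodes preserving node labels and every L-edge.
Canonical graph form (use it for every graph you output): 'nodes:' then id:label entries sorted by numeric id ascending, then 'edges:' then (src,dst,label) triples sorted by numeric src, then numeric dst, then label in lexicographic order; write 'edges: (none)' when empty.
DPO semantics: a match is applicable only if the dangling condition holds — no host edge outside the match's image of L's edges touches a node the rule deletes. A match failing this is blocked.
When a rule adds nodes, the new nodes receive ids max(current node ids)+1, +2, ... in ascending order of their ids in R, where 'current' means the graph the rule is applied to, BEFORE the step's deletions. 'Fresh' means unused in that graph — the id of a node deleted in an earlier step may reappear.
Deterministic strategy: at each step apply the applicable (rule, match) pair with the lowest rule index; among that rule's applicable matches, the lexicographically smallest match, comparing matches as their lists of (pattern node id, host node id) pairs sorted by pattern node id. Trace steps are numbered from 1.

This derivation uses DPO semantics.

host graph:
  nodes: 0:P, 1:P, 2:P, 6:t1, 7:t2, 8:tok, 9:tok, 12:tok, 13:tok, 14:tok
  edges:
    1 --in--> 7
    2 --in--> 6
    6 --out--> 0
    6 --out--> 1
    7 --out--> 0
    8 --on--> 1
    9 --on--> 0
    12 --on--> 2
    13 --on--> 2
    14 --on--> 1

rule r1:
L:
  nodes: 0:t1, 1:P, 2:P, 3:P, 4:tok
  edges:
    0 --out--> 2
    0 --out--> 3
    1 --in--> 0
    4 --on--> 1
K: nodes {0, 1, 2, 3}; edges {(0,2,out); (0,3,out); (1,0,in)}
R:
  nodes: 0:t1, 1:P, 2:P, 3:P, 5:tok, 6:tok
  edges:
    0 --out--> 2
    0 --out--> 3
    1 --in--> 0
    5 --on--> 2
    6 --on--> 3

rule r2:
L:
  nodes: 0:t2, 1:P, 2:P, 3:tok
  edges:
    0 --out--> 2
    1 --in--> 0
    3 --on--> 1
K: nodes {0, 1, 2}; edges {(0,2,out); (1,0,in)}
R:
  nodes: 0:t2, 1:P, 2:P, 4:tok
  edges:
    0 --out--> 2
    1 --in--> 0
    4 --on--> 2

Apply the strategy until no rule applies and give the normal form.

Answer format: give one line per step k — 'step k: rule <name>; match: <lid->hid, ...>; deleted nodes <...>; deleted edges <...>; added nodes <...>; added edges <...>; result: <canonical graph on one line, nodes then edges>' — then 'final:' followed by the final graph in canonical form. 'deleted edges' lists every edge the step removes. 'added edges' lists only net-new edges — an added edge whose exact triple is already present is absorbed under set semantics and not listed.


step 1: rule r1; match: 0->6, 1->2, 2->0, 3->1, 4->12; deleted nodes 12; deleted edges (12,2,on); added nodes 15, 16; added edges (15,0,on); (16,1,on); result: nodes: 0:P, 1:P, 2:P, 6:t1, 7:t2, 8:tok, 9:tok, 13:tok, 14:tok, 15:tok, 16:tok edges: (1,7,in); (2,6,in); (6,0,out); (6,1,out); (7,0,out); (8,1,on); (9,0,on); (13,2,on); (14,1,on); (15,0,on); (16,1,on)
step 2: rule r1; match: 0->6, 1->2, 2->0, 3->1, 4->13; deleted nodes 13; deleted edges (13,2,on); added nodes 17, 18; added edges (17,0,on); (18,1,on); result: nodes: 0:P, 1:P, 2:P, 6:t1, 7:t2, 8:tok, 9:tok, 14:tok, 15:tok, 16:tok, 17:tok, 18:tok edges: (1,7,in); (2,6,in); (6,0,out); (6,1,out); (7,0,out); (8,1,on); (9,0,on); (14,1,on); (15,0,on); (16,1,on); (17,0,on); (18,1,on)
step 3: rule r2; match: 0->7, 1->1, 2->0, 3->8; deleted nodes 8; deleted edges (8,1,on); added nodes 19; added edges (19,0,on); result: nodes: 0:P, 1:P, 2:P, 6:t1, 7:t2, 9:tok, 14:tok, 15:tok, 16:tok, 17:tok, 18:tok, 19:tok edges: (1,7,in); (2,6,in); (6,0,out); (6,1,out); (7,0,out); (9,0,on); (14,1,on); (15,0,on); (16,1,on); (17,0,on); (18,1,on); (19,0,on)
step 4: rule r2; match: 0->7, 1->1, 2->0, 3->14; deleted nodes 14; deleted edges (14,1,on); added nodes 20; added edges (20,0,on); result: nodes: 0:P, 1:P, 2:P, 6:t1, 7:t2, 9:tok, 15:tok, 16:tok, 17:tok, 18:tok, 19:tok, 20:tok edges: (1,7,in); (2,6,in); (6,0,out); (6,1,out); (7,0,out); (9,0,on); (15,0,on); (16,1,on); (17,0,on); (18,1,on); (19,0,on); (20,0,on)
step 5: rule r2; match: 0->7, 1->1, 2->0, 3->16; deleted nodes 16; deleted edges (16,1,on); added nodes 21; added edges (21,0,on); result: nodes: 0:P, 1:P, 2:P, 6:t1, 7:t2, 9:tok, 15:tok, 17:tok, 18:tok, 19:tok, 20:tok, 21:tok edges: (1,7,in); (2,6,in); (6,0,out); (6,1,out); (7,0,out); (9,0,on); (15,0,on); (17,0,on); (18,1,on); (19,0,on); (20,0,on); (21,0,on)
step 6: rule r2; match: 0->7, 1->1, 2->0, 3->18; deleted nodes 18; deleted edges (18,1,on); added nodes 22; added edges (22,0,on); result: nodes: 0:P, 1:P, 2:P, 6:t1, 7:t2, 9:tok, 15:tok, 17:tok, 19:tok, 20:tok, 21:tok, 22:tok edges: (1,7,in); (2,6,in); (6,0,out); (6,1,out); (7,0,out); (9,0,on); (15,0,on); (17,0,on); (19,0,on); (20,0,on); (21,0,on); (22,0,on)
final:
nodes: 0:P, 1:P, 2:P, 6:t1, 7:t2, 9:tok, 15:tok, 17:tok, 19:tok, 20:tok, 21:tok, 22:tok
edges: (1,7,in); (2,6,in); (6,0,out); (6,1,out); (7,0,out); (9,0,on); (15,0,on); (17,0,on); (19,0,on); (20,0,on); (21,0,on); (22,0,on)


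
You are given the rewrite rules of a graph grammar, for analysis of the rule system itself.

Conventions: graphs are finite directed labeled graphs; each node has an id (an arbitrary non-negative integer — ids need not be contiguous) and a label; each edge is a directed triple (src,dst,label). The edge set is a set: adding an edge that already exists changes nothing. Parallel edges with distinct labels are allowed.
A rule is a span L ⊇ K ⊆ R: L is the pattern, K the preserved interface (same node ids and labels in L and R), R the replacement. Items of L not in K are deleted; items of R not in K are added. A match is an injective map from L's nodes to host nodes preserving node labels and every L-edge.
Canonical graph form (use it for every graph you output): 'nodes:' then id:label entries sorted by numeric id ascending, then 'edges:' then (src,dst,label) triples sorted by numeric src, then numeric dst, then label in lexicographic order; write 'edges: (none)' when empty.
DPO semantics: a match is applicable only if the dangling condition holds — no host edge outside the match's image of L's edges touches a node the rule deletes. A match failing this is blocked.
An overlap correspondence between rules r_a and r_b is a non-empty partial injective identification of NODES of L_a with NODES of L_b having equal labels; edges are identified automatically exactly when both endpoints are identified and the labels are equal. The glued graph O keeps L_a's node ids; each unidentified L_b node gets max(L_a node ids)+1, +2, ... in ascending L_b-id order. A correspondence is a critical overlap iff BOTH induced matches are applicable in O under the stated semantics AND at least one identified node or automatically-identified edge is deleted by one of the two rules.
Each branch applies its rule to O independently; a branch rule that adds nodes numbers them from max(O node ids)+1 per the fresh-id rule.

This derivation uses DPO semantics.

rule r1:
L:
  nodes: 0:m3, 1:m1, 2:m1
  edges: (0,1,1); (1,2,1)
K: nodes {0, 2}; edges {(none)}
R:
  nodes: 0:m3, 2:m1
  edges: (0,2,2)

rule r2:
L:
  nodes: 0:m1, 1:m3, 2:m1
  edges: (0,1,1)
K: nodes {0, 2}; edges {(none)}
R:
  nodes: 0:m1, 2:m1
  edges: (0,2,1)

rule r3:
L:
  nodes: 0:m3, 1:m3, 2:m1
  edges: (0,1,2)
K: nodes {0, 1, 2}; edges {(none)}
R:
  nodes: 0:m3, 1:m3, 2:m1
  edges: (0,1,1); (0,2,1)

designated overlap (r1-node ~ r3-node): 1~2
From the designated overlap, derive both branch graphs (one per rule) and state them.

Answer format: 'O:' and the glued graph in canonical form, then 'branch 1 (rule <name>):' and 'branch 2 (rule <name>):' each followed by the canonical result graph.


O:
nodes: 0:m3, 1:m1, 2:m1, 3:m3, 4:m3
edges: (0,1,1); (1,2,1); (3,4,2)
branch 1 (rule r1):
nodes: 0:m3, 2:m1, 3:m3, 4:m3
edges: (0,2,2); (3,4,2)
branch 2 (rule r3):
nodes: 0:m3, 1:m1, 2:m1, 3:m3, 4:m3
edges: (0,1,1); (1,2,1); (3,1,1); (3,4,1)


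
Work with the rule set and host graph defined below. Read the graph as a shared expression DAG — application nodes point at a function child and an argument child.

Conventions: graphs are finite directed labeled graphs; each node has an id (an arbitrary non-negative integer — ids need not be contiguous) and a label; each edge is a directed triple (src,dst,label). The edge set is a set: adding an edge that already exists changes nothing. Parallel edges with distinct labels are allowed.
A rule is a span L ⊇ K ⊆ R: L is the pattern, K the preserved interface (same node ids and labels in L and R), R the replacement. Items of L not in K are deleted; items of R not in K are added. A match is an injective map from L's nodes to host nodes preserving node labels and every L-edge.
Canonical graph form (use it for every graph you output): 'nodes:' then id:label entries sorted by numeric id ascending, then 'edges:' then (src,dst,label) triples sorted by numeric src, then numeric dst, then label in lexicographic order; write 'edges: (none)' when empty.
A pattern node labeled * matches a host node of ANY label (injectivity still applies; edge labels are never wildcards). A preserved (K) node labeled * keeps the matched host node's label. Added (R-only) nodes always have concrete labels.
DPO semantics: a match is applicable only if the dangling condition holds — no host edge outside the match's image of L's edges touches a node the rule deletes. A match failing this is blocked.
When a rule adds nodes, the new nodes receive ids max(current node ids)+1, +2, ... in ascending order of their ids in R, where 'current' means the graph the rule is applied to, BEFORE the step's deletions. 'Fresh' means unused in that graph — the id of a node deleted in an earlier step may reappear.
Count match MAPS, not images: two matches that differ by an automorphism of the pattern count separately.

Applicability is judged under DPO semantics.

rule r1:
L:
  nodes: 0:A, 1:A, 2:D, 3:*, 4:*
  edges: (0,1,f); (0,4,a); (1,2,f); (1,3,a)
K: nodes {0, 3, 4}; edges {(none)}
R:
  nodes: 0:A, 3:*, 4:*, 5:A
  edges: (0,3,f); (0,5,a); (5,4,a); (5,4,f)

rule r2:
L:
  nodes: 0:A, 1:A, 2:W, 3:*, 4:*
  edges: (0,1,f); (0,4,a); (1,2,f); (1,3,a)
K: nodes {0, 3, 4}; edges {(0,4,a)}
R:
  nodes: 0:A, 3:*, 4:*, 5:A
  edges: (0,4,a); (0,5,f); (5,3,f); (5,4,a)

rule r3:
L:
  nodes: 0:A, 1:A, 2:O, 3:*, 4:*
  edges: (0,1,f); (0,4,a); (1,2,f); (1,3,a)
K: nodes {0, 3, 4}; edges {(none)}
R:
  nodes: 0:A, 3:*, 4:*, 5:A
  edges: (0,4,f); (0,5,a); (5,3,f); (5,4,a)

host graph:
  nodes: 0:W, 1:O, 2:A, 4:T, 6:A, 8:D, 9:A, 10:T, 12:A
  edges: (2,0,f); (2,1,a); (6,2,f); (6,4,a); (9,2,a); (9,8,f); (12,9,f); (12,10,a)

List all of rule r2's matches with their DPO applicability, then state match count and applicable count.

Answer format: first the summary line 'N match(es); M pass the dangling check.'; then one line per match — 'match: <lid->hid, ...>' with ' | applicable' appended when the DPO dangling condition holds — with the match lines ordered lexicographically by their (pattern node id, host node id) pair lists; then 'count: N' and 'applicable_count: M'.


1 match(es); 0 pass the dangling check.
match: 0->6, 1->2, 2->0, 3->1, 4->4
count: 1
applicable_count: 0


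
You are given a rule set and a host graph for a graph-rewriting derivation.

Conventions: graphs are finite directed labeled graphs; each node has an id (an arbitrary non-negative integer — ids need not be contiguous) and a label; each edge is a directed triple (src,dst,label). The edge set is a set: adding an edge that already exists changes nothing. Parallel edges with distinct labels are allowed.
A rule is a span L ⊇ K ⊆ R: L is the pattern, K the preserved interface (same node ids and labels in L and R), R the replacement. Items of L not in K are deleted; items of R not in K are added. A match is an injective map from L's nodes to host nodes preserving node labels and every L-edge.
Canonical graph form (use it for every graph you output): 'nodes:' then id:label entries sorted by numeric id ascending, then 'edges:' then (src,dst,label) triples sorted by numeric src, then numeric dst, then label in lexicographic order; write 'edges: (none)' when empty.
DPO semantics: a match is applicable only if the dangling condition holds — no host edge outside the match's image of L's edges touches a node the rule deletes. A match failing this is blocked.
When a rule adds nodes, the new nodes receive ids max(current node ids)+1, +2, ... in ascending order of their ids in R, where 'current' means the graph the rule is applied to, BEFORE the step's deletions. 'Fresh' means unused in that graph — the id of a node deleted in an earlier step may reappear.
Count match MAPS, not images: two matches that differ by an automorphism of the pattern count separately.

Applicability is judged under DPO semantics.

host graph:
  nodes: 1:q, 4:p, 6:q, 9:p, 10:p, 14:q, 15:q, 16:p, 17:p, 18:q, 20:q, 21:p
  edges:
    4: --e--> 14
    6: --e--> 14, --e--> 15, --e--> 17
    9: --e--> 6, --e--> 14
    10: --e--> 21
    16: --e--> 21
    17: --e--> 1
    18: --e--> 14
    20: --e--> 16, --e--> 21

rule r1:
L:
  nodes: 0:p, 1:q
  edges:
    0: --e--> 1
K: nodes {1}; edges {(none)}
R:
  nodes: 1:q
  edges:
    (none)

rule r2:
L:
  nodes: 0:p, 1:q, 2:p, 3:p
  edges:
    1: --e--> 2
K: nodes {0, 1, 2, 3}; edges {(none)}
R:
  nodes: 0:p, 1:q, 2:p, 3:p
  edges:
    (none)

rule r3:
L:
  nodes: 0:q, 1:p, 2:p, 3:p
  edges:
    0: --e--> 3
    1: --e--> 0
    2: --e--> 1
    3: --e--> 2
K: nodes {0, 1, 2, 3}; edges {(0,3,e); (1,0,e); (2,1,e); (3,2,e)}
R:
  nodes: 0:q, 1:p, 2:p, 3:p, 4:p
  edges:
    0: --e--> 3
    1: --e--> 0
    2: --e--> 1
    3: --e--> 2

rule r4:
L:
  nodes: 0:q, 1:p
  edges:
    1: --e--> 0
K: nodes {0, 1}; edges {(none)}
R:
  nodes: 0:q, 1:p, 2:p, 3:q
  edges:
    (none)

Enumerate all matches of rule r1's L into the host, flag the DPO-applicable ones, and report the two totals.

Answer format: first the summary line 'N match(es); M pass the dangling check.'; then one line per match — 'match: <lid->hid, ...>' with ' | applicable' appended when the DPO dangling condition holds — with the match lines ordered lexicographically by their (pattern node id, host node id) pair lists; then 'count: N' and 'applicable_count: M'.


4 match(es); 1 pass the dangling check.
match: 0->4, 1->14 | applicable
match: 0->9, 1->6
match: 0->9, 1->14
match: 0->17, 1->1
count: 4
applicable_count: 1


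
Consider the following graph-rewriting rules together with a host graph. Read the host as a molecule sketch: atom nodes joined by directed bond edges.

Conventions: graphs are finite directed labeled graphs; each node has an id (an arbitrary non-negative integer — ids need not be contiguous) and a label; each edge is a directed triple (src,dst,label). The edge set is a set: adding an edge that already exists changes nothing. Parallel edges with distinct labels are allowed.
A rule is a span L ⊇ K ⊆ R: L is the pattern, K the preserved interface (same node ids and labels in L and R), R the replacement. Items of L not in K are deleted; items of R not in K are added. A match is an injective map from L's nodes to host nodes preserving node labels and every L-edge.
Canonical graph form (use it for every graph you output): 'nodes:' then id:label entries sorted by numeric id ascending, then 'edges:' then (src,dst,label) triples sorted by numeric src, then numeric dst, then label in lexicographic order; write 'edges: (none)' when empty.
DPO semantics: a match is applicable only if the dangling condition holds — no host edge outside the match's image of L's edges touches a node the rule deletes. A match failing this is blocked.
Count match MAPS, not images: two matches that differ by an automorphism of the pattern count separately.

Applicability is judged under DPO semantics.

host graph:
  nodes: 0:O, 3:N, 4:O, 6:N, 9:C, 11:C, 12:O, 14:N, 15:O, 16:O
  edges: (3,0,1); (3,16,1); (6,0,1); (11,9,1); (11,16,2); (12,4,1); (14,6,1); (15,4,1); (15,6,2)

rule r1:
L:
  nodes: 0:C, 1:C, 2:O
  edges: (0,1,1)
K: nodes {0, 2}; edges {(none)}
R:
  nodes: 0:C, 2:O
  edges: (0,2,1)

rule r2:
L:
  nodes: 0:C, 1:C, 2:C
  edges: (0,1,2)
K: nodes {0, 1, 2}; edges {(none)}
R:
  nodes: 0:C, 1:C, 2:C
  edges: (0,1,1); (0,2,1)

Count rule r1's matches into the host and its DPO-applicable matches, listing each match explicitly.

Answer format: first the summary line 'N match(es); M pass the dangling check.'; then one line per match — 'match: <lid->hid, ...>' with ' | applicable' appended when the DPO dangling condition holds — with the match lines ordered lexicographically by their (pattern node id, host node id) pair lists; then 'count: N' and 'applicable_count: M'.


5 match(es); 5 pass the dangling check.
match: 0->11, 1->9, 2->0 | applicable
match: 0->11, 1->9, 2->4 | applicable
match: 0->11, 1->9, 2->12 | applicable
match: 0->11, 1->9, 2->15 | applicable
match: 0->11, 1->9, 2->16 | applicable
count: 5
applicable_count: 5


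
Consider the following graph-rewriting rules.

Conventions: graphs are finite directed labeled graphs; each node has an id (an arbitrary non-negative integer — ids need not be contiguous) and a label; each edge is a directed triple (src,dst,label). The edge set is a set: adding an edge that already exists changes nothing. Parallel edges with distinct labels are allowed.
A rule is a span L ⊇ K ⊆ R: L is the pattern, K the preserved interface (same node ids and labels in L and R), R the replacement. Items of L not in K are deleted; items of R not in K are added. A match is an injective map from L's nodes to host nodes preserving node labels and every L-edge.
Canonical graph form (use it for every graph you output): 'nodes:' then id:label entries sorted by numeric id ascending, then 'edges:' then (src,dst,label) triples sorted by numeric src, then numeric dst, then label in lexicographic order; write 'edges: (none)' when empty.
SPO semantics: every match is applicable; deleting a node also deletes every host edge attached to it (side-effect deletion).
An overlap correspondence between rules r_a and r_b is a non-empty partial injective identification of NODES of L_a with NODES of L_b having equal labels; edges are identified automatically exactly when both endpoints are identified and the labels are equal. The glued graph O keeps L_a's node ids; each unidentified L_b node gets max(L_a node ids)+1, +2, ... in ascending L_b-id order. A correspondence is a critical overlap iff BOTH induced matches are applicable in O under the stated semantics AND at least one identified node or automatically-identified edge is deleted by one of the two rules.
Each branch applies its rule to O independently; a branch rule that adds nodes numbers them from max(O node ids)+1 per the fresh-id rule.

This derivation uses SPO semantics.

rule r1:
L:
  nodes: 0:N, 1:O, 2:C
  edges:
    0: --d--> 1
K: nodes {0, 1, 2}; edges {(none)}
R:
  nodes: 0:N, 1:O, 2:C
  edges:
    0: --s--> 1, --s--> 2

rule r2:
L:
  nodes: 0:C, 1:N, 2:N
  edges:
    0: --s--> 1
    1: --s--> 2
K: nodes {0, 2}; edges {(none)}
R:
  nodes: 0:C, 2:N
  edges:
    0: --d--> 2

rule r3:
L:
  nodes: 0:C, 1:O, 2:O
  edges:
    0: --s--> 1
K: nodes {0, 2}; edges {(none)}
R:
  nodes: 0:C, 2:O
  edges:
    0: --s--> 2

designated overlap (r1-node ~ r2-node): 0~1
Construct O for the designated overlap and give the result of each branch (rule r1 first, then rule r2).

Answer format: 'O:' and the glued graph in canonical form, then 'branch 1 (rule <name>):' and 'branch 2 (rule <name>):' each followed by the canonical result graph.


O:
nodes: 0:N, 1:O, 2:C, 3:C, 4:N
edges: (0,1,d); (0,4,s); (3,0,s)
branch 1 (rule r1):
nodes: 0:N, 1:O, 2:C, 3:C, 4:N
edges: (0,1,s); (0,2,s); (0,4,s); (3,0,s)
branch 2 (rule r2):
nodes: 1:O, 2:C, 3:C, 4:N
edges: (3,4,d)


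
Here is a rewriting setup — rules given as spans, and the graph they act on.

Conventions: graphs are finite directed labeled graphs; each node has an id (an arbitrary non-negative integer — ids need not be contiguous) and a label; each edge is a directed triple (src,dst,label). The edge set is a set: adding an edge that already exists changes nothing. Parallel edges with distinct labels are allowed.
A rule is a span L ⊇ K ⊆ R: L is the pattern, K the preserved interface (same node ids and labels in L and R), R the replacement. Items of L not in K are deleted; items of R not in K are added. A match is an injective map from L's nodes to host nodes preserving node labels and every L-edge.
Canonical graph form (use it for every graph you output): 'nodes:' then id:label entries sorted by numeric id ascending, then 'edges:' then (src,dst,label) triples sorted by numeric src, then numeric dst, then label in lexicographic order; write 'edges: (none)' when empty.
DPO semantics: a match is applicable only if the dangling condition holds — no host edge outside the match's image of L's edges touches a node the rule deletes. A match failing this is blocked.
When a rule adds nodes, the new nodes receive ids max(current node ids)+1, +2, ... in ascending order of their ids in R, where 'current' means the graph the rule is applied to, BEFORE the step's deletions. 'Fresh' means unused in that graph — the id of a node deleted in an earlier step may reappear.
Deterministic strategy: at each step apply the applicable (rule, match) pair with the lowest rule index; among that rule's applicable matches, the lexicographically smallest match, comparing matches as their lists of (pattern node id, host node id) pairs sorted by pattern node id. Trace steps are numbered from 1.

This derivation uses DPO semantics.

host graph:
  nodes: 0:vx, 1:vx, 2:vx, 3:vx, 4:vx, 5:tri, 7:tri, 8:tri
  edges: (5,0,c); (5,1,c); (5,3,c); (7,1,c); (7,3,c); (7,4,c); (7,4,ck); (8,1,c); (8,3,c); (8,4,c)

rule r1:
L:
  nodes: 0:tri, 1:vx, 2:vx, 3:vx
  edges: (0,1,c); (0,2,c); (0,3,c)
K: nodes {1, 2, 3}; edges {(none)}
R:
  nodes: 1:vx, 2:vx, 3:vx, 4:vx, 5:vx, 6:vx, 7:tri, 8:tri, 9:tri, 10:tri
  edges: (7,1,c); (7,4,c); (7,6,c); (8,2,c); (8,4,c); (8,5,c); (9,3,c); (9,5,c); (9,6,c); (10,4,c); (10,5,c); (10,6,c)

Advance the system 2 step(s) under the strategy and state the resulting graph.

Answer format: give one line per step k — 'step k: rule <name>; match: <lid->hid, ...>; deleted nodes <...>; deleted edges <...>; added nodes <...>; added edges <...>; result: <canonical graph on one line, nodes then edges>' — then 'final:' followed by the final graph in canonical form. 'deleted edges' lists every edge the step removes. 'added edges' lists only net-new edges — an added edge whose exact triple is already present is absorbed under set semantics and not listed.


step 1: rule r1; match: 0->5, 1->0, 2->1, 3->3; deleted nodes 5; deleted edges (5,0,c); (5,1,c); (5,3,c); added nodes 9, 10, 11, 12, 13, 14, 15; added edges (12,0,c); (12,9,c); (12,11,c); (13,1,c); (13,9,c); (13,10,c); (14,3,c); (14,10,c); (14,11,c); (15,9,c); (15,10,c); (15,11,c); result: nodes: 0:vx, 1:vx, 2:vx, 3:vx, 4:vx, 7:tri, 8:tri, 9:vx, 10:vx, 11:vx, 12:tri, 13:tri, 14:tri, 15:tri edges: (7,1,c); (7,3,c); (7,4,c); (7,4,ck); (8,1,c); (8,3,c); (8,4,c); (12,0,c); (12,9,c); (12,11,c); (13,1,c); (13,9,c); (13,10,c); (14,3,c); (14,10,c); (14,11,c); (15,9,c); (15,10,c); (15,11,c)
step 2: rule r1; match: 0->8, 1->1, 2->3, 3->4; deleted nodes 8; deleted edges (8,1,c); (8,3,c); (8,4,c); added nodes 16, 17, 18, 19, 20, 21, 22; added edges (19,1,c); (19,16,c); (19,18,c); (20,3,c); (20,16,c); (20,17,c); (21,4,c); (21,17,c); (21,18,c); (22,16,c); (22,17,c); (22,18,c); result: nodes: 0:vx, 1:vx, 2:vx, 3:vx, 4:vx, 7:tri, 9:vx, 10:vx, 11:vx, 12:tri, 13:tri, 14:tri, 15:tri, 16:vx, 17:vx, 18:vx, 19:tri, 20:tri, 21:tri, 22:tri edges: (7,1,c); (7,3,c); (7,4,c); (7,4,ck); (12,0,c); (12,9,c); (12,11,c); (13,1,c); (13,9,c); (13,10,c); (14,3,c); (14,10,c); (14,11,c); (15,9,c); (15,10,c); (15,11,c); (19,1,c); (19,16,c); (19,18,c); (20,3,c); (20,16,c); (20,17,c); (21,4,c); (21,17,c); (21,18,c); (22,16,c); (22,17,c); (22,18,c)
final:
nodes: 0:vx, 1:vx, 2:vx, 3:vx, 4:vx, 7:tri, 9:vx, 10:vx, 11:vx, 12:tri, 13:tri, 14:tri, 15:tri, 16:vx, 17:vx, 18:vx, 19:tri, 20:tri, 21:tri, 22:tri
edges: (7,1,c); (7,3,c); (7,4,c); (7,4,ck); (12,0,c); (12,9,c); (12,11,c); (13,1,c); (13,9,c); (13,10,c); (14,3,c); (14,10,c); (14,11,c); (15,9,c); (15,10,c); (15,11,c); (19,1,c); (19,16,c); (19,18,c); (20,3,c); (20,16,c); (20,17,c); (21,4,c); (21,17,c); (21,18,c); (22,16,c); (22,17,c); (22,18,c)


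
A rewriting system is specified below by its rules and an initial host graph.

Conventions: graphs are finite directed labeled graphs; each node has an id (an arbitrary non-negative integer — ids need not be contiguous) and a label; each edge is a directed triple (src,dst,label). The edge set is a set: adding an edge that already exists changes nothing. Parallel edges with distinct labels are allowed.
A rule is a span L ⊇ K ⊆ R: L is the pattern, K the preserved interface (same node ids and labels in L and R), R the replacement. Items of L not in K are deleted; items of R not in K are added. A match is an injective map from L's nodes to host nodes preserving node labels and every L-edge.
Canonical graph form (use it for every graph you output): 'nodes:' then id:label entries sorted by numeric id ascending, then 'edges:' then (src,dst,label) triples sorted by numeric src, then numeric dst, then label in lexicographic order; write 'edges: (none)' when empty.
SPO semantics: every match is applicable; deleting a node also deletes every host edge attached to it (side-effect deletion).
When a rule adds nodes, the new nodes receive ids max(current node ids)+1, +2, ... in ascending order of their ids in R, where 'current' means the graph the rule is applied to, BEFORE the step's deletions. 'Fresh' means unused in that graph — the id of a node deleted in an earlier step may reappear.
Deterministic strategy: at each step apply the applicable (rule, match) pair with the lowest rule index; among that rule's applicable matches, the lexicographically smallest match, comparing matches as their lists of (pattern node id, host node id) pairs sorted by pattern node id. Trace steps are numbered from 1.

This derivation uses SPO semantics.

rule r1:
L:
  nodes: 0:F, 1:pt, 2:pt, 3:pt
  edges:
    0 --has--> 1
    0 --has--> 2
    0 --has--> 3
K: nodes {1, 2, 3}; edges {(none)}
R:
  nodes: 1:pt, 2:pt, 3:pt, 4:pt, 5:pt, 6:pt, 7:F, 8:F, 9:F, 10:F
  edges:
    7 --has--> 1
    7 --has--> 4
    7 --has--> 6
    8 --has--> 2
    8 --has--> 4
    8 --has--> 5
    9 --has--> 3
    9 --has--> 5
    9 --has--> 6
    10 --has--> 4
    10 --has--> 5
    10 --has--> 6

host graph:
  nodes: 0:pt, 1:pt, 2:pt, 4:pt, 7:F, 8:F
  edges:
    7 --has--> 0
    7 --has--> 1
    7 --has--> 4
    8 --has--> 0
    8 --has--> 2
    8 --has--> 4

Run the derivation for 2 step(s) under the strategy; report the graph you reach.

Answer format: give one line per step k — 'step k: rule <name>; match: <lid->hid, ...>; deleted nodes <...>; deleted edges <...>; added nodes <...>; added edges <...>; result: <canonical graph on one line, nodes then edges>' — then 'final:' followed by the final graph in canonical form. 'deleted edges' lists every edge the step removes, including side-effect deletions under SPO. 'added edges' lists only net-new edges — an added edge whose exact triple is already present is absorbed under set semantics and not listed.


step 1: rule r1; match: 0->7, 1->0, 2->1, 3->4; deleted nodes 7; deleted edges (7,0,has); (7,1,has); (7,4,has); added nodes 9, 10, 11, 12, 13, 14, 15; added edges (12,0,has); (12,9,has); (12,11,has); (13,1,has); (13,9,has); (13,10,has); (14,4,has); (14,10,has); (14,11,has); (15,9,has); (15,10,has); (15,11,has); result: nodes: 0:pt, 1:pt, 2:pt, 4:pt, 8:F, 9:pt, 10:pt, 11:pt, 12:F, 13:F, 14:F, 15:F edges: (8,0,has); (8,2,has); (8,4,has); (12,0,has); (12,9,has); (12,11,has); (13,1,has); (13,9,has); (13,10,has); (14,4,has); (14,10,has); (14,11,has); (15,9,has); (15,10,has); (15,11,has)
step 2: rule r1; match: 0->8, 1->0, 2->2, 3->4; deleted nodes 8; deleted edges (8,0,has); (8,2,has); (8,4,has); added nodes 16, 17, 18, 19, 20, 21, 22; added edges (19,0,has); (19,16,has); (19,18,has); (20,2,has); (20,16,has); (20,17,has); (21,4,has); (21,17,has); (21,18,has); (22,16,has); (22,17,has); (22,18,has); result: nodes: 0:pt, 1:pt, 2:pt, 4:pt, 9:pt, 10:pt, 11:pt, 12:F, 13:F, 14:F, 15:F, 16:pt, 17:pt, 18:pt, 19:F, 20:F, 21:F, 22:F edges: (12,0,has); (12,9,has); (12,11,has); (13,1,has); (13,9,has); (13,10,has); (14,4,has); (14,10,has); (14,11,has); (15,9,has); (15,10,has); (15,11,has); (19,0,has); (19,16,has); (19,18,has); (20,2,has); (20,16,has); (20,17,has); (21,4,has); (21,17,has); (21,18,has); (22,16,has); (22,17,has); (22,18,has)
final:
nodes: 0:pt, 1:pt, 2:pt, 4:pt, 9:pt, 10:pt, 11:pt, 12:F, 13:F, 14:F, 15:F, 16:pt, 17:pt, 18:pt, 19:F, 20:F, 21:F, 22:F
edges: (12,0,has); (12,9,has); (12,11,has); (13,1,has); (13,9,has); (13,10,has); (14,4,has); (14,10,has); (14,11,has); (15,9,has); (15,10,has); (15,11,has); (19,0,has); (19,16,has); (19,18,has); (20,2,has); (20,16,has); (20,17,has); (21,4,has); (21,17,has); (21,18,has); (22,16,has); (22,17,has); (22,18,has)


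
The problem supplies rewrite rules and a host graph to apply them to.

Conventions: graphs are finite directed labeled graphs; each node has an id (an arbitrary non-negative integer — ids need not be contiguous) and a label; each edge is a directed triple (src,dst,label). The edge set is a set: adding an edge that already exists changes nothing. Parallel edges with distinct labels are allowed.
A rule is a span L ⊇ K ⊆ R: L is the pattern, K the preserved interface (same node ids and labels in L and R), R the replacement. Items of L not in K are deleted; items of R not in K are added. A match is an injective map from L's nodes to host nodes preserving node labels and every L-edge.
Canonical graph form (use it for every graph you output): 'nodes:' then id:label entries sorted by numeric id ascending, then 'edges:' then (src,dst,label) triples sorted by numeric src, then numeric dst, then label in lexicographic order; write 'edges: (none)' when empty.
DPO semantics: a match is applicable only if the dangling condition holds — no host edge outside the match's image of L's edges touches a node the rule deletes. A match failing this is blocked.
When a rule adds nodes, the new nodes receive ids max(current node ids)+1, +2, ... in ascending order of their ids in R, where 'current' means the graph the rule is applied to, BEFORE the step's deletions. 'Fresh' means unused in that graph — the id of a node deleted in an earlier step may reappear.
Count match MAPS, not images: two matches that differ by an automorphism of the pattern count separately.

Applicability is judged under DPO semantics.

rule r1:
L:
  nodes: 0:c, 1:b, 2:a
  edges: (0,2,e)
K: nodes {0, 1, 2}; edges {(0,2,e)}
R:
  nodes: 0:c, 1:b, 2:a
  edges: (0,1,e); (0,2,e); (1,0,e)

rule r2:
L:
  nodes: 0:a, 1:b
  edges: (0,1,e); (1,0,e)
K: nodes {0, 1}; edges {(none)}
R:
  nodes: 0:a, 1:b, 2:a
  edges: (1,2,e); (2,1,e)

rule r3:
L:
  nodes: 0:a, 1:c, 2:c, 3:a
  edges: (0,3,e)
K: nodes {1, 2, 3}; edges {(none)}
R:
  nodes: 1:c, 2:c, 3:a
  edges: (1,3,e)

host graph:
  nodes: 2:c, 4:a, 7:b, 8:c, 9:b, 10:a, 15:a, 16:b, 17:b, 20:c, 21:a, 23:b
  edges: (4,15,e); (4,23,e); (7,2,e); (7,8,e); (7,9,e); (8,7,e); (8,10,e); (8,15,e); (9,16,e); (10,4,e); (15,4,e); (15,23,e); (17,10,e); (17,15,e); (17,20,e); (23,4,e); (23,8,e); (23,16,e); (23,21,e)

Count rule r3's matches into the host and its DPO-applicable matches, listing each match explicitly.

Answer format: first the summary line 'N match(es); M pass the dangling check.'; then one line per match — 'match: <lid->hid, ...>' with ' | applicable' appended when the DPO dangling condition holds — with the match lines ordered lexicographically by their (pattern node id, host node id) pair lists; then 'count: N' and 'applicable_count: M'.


18 match(es); 0 pass the dangling check.
match: 0->4, 1->2, 2->8, 3->15
match: 0->4, 1->2, 2->20, 3->15
match: 0->4, 1->8, 2->2, 3->15
match: 0->4, 1->8, 2->20, 3->15
match: 0->4, 1->20, 2->2, 3->15
match: 0->4, 1->20, 2->8, 3->15
match: 0->10, 1->2, 2->8, 3->4
match: 0->10, 1->2, 2->20, 3->4
match: 0->10, 1->8, 2->2, 3->4
match: 0->10, 1->8, 2->20, 3->4
match: 0->10, 1->20, 2->2, 3->4
match: 0->10, 1->20, 2->8, 3->4
match: 0->15, 1->2, 2->8, 3->4
match: 0->15, 1->2, 2->20, 3->4
match: 0->15, 1->8, 2->2, 3->4
match: 0->15, 1->8, 2->20, 3->4
match: 0->15, 1->20, 2->2, 3->4
match: 0->15, 1->20, 2->8, 3->4
count: 18
applicable_count: 0


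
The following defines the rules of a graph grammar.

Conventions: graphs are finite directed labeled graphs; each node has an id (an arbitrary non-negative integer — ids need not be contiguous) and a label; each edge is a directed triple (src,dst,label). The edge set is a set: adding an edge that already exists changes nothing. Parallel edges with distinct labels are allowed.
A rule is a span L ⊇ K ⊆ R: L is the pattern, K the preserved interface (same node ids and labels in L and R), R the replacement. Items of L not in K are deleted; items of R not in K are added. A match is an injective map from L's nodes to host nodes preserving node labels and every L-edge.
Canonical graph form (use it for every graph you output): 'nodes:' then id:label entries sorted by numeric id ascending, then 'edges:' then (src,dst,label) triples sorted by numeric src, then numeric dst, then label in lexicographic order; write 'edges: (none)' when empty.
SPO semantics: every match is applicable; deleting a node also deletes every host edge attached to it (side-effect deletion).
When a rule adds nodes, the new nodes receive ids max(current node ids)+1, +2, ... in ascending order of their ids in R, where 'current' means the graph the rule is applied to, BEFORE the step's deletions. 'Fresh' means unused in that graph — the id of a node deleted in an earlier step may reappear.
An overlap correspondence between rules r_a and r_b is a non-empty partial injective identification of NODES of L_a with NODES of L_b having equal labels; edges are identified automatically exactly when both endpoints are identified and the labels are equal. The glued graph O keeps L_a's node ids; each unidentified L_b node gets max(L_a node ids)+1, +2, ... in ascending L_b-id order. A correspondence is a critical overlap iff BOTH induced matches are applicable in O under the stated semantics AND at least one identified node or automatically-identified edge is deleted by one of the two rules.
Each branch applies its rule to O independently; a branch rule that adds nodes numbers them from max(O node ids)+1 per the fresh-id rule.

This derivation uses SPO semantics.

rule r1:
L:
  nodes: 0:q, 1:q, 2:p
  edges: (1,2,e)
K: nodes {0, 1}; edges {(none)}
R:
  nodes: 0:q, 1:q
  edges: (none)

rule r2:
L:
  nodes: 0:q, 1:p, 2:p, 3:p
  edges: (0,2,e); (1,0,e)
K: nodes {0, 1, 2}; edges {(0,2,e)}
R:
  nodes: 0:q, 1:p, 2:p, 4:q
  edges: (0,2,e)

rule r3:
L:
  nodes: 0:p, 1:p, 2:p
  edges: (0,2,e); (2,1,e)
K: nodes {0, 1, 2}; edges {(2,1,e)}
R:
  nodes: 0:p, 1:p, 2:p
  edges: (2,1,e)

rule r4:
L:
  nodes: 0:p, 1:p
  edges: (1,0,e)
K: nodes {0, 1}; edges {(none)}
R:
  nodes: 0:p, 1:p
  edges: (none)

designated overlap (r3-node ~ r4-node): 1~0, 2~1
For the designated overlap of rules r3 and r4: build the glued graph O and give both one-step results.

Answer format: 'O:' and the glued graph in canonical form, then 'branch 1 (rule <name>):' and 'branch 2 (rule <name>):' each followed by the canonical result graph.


O:
nodes: 0:p, 1:p, 2:p
edges: (0,2,e); (2,1,e)
branch 1 (rule r3):
nodes: 0:p, 1:p, 2:p
edges: (2,1,e)
branch 2 (rule r4):
nodes: 0:p, 1:p, 2:p
edges: (0,2,e)


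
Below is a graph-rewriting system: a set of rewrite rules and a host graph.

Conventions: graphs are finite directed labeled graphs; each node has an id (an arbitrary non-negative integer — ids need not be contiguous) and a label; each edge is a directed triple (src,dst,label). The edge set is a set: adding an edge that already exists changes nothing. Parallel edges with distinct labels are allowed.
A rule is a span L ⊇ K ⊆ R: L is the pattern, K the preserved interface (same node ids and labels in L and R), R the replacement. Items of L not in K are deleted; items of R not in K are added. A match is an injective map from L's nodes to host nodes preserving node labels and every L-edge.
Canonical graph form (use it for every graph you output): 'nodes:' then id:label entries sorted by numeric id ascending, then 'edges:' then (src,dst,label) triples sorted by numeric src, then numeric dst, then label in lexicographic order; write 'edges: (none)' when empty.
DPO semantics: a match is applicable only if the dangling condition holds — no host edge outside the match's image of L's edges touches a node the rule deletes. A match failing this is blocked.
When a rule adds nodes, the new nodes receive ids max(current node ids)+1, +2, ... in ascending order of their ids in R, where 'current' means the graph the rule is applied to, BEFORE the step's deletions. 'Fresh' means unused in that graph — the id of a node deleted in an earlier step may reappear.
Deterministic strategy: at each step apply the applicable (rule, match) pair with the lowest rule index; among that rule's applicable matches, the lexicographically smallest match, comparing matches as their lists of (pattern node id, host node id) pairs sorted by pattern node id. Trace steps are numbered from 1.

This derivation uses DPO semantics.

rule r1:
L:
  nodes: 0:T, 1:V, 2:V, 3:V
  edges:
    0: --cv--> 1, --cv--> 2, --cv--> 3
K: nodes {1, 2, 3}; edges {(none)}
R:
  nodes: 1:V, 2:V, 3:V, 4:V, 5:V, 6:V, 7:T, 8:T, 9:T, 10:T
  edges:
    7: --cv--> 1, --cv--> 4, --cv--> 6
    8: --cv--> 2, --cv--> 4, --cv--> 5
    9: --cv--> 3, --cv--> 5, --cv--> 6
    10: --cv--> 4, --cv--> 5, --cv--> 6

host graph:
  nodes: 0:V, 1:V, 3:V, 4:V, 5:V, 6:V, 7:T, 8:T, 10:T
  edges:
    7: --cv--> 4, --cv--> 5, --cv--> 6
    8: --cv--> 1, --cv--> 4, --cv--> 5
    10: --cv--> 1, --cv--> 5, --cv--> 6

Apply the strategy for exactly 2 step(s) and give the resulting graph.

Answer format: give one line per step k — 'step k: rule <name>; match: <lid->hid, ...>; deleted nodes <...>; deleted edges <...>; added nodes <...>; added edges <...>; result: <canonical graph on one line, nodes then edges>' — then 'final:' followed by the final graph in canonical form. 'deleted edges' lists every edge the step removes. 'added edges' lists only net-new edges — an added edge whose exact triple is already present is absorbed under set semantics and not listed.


step 1: rule r1; match: 0->7, 1->4, 2->5, 3->6; deleted nodes 7; deleted edges (7,4,cv); (7,5,cv); (7,6,cv); added nodes 11, 12, 13, 14, 15, 16, 17; added edges (14,4,cv); (14,11,cv); (14,13,cv); (15,5,cv); (15,11,cv); (15,12,cv); (16,6,cv); (16,12,cv); (16,13,cv); (17,11,cv); (17,12,cv); (17,13,cv); result: nodes: 0:V, 1:V, 3:V, 4:V, 5:V, 6:V, 8:T, 10:T, 11:V, 12:V, 13:V, 14:T, 15:T, 16:T, 17:T edges: (8,1,cv); (8,4,cv); (8,5,cv); (10,1,cv); (10,5,cv); (10,6,cv); (14,4,cv); (14,11,cv); (14,13,cv); (15,5,cv); (15,11,cv); (15,12,cv); (16,6,cv); (16,12,cv); (16,13,cv); (17,11,cv); (17,12,cv); (17,13,cv)
step 2: rule r1; match: 0->8, 1->1, 2->4, 3->5; deleted nodes 8; deleted edges (8,1,cv); (8,4,cv); (8,5,cv); added nodes 18, 19, 20, 21, 22, 23, 24; added edges (21,1,cv); (21,18,cv); (21,20,cv); (22,4,cv); (22,18,cv); (22,19,cv); (23,5,cv); (23,19,cv); (23,20,cv); (24,18,cv); (24,19,cv); (24,20,cv); result: nodes: 0:V, 1:V, 3:V, 4:V, 5:V, 6:V, 10:T, 11:V, 12:V, 13:V, 14:T, 15:T, 16:T, 17:T, 18:V, 19:V, 20:V, 21:T, 22:T, 23:T, 24:T edges: (10,1,cv); (10,5,cv); (10,6,cv); (14,4,cv); (14,11,cv); (14,13,cv); (15,5,cv); (15,11,cv); (15,12,cv); (16,6,cv); (16,12,cv); (16,13,cv); (17,11,cv); (17,12,cv); (17,13,cv); (21,1,cv); (21,18,cv); (21,20,cv); (22,4,cv); (22,18,cv); (22,19,cv); (23,5,cv); (23,19,cv); (23,20,cv); (24,18,cv); (24,19,cv); (24,20,cv)
final:
nodes: 0:V, 1:V, 3:V, 4:V, 5:V, 6:V, 10:T, 11:V, 12:V, 13:V, 14:T, 15:T, 16:T, 17:T, 18:V, 19:V, 20:V, 21:T, 22:T, 23:T, 24:T
edges: (10,1,cv); (10,5,cv); (10,6,cv); (14,4,cv); (14,11,cv); (14,13,cv); (15,5,cv); (15,11,cv); (15,12,cv); (16,6,cv); (16,12,cv); (16,13,cv); (17,11,cv); (17,12,cv); (17,13,cv); (21,1,cv); (21,18,cv); (21,20,cv); (22,4,cv); (22,18,cv); (22,19,cv); (23,5,cv); (23,19,cv); (23,20,cv); (24,18,cv); (24,19,cv); (24,20,cv)
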